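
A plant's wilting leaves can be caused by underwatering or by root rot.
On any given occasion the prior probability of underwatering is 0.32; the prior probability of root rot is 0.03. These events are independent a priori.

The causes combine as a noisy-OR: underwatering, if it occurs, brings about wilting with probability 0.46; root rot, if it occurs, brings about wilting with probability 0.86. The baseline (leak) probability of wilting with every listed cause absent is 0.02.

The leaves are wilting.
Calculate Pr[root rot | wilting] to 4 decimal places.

Under noisy-OR, P(wilting | causes) = 1 − (1−0.02)·∏(1−qᵢ) over the active causes.
P(wilting) = 0.02·0.68·0.97 + 0.8628·0.68·0.03 + 0.4708·0.32·0.97 + 0.925912·0.32·0.03 = 0.013192 + 0.017601 + 0.146136 + 0.008889 = 0.185818
The root rot-present share is 0.017601 + 0.008889 = 0.026490.
Hence the posterior is 0.026490/0.185818 ≈ 0.1426.

Pr[root rot | wilting] ≈ 0.1426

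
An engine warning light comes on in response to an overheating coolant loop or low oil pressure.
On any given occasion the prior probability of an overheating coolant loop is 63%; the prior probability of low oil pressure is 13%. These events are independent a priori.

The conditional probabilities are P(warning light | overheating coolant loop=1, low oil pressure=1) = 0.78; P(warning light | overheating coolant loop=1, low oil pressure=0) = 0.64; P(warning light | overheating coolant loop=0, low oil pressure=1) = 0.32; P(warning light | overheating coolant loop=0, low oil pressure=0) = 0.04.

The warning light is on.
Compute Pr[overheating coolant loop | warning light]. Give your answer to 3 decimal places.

P(warning light) = 0.04×0.37×0.87 + 0.32×0.37×0.13 + 0.64×0.63×0.87 + 0.78×0.63×0.13 = 0.012876 + 0.015392 + 0.350784 + 0.063882 = 0.442934
Of this, 0.414666 comes from 0.350784 + 0.063882 (the overheating coolant loop=true cases).
So P(overheating coolant loop | warning light) = 0.414666/0.442934 ≈ 0.936.

Pr[overheating coolant loop | warning light] ≈ 0.936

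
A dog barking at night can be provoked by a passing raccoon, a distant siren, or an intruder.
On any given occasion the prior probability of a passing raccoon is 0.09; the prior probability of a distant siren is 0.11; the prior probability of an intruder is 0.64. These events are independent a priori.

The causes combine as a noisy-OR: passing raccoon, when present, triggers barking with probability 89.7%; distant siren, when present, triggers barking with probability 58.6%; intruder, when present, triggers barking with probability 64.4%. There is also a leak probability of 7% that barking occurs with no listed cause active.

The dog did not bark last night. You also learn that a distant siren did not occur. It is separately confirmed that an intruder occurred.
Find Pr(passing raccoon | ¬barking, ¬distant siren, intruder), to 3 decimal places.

Under noisy-OR, P(barking | causes) = 1 − (1−0.07)·∏(1−qᵢ) over the active causes.
Numerator (weight on configurations with passing raccoon): 0.034101×0.09 = 0.003069
Normalizer over all consistent configurations: 0.33108×0.91 + 0.034101×0.09 = 0.304352
P(passing raccoon | ¬barking, ¬distant siren, intruder) = 0.003069/0.304352 ≈ 0.010

Pr(passing raccoon | ¬barking, ¬distant siren, intruder) ≈ 0.010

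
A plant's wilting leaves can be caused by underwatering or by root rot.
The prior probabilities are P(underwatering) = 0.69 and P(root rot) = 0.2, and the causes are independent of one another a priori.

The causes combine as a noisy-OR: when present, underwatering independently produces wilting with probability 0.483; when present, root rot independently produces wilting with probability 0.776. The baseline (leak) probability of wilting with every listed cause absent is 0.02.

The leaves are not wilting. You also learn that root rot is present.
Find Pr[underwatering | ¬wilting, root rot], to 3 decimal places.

Pr[underwatering | ¬wilting, root rot] ≈ 0.535

Under noisy-OR, P(wilting | causes) = 1 − (1−0.02)·∏(1−qᵢ) over the active causes.
Weight on underwatering=true, given the evidence: 0.113492·0.69 = 0.078309
The normalizing constant is 0.21952·0.31 + 0.113492·0.69 = 0.146360
Posterior = 0.078309 / 0.146360 ≈ 0.535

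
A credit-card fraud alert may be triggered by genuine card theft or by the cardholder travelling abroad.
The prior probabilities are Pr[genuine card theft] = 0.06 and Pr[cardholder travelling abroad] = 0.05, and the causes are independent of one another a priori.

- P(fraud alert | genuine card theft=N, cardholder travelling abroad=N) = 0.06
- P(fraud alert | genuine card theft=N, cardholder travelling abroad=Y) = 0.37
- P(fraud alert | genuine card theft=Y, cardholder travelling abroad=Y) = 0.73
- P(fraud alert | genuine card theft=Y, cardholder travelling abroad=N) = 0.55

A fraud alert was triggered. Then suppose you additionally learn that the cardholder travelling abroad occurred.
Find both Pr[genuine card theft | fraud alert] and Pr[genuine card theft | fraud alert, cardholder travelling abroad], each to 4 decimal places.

Weight on genuine card theft=true, given the evidence: 0.031350 + 0.002190 = 0.033540
Denominator P(fraud alert): 0.06*0.94*0.95 + 0.37*0.94*0.05 + 0.55*0.06*0.95 + 0.73*0.06*0.05 = 0.104510
Posterior = 0.033540 / 0.104510 ≈ 0.3209

With the extra evidence:
P(fraud alert | cardholder travelling abroad) = 0.37·0.94 + 0.73·0.06 = 0.347800 + 0.043800 = 0.391600
Of this, 0.043800 comes from 0.73·0.06 (the genuine card theft=true cases).
So P(genuine card theft | fraud alert, cardholder travelling abroad) = 0.043800/0.391600 ≈ 0.1118.
The drop from 0.3209 to 0.1118 is the explaining-away (discounting) effect.

Pr[genuine card theft | fraud alert] ≈ 0.3209; Pr[genuine card theft | fraud alert, cardholder travelling abroad] ≈ 0.1118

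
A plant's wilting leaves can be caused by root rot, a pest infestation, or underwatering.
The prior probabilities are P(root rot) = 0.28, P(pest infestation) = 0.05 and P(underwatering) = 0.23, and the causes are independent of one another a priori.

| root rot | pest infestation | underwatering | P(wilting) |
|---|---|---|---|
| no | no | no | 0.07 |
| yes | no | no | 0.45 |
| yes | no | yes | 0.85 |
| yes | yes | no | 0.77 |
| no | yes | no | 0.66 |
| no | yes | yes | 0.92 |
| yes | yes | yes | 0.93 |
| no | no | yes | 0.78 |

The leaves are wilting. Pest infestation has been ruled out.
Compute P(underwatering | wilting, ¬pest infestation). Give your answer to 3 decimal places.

Enumerate the 4 (root rot, underwatering) configurations and weight by the priors:
  P(wilting | ¬pest infestation) = 0.07*0.72*0.77 + 0.78*0.72*0.23 + 0.45*0.28*0.77 + 0.85*0.28*0.23
        = 0.038808 + 0.129168 + 0.097020 + 0.054740 = 0.319736
Keeping only the underwatering-present terms gives 0.183908, so
  P(underwatering | wilting, ¬pest infestation) = 0.183908 / 0.319736 ≈ 0.575

P(underwatering | wilting, ¬pest infestation) ≈ 0.575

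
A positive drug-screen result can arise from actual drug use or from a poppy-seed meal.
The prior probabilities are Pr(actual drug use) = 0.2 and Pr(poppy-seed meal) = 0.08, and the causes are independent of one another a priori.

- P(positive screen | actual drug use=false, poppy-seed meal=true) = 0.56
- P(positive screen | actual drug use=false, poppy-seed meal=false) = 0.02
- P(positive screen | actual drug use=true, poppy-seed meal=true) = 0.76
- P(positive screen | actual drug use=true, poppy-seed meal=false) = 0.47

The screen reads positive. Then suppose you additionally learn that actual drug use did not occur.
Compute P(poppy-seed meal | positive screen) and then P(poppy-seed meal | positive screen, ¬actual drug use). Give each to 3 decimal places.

P(poppy-seed meal | positive screen) ≈ 0.322; P(poppy-seed meal | positive screen, ¬actual drug use) ≈ 0.709

For the numerator, keep only poppy-seed meal=true terms: 0.035840 + 0.012160 = 0.048000
Denominator P(positive screen): 0.02·0.8·0.92 + 0.56·0.8·0.08 + 0.47·0.2·0.92 + 0.76·0.2·0.08 = 0.149200
Posterior = 0.048000 / 0.149200 ≈ 0.322

Now also conditioning on actual drug use≠true:
P(positive screen | ¬actual drug use) = 0.02×0.92 + 0.56×0.08 = 0.018400 + 0.044800 = 0.063200
The poppy-seed meal-present share is 0.56×0.08 = 0.044800.
P(poppy-seed meal | positive screen, ¬actual drug use) = 0.044800 / 0.063200 ≈ 0.709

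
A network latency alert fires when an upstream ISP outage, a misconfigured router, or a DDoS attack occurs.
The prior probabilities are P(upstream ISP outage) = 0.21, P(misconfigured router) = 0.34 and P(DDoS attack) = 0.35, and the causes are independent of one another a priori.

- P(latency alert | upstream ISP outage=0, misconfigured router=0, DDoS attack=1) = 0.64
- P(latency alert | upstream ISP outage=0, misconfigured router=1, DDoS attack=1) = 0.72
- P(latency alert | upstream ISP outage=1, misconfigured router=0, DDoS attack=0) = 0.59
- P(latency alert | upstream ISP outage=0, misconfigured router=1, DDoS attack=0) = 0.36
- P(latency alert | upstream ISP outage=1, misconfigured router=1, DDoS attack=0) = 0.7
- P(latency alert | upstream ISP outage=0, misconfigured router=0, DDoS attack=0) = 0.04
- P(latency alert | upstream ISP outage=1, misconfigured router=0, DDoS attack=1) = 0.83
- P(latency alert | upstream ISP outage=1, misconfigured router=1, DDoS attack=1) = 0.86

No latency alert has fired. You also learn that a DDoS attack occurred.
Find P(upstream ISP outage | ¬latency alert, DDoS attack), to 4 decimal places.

Enumerate the 4 (upstream ISP outage, misconfigured router) configurations and weight by the priors:
  P(¬latency alert | DDoS attack) = 0.36*0.79*0.66 + 0.28*0.79*0.34 + 0.17*0.21*0.66 + 0.14*0.21*0.34
        = 0.187704 + 0.075208 + 0.023562 + 0.009996 = 0.296470
Keeping only the upstream ISP outage-present terms gives 0.033558, so
  P(upstream ISP outage | ¬latency alert, DDoS attack) = 0.033558 / 0.296470 ≈ 0.1132

P(upstream ISP outage | ¬latency alert, DDoS attack) ≈ 0.1132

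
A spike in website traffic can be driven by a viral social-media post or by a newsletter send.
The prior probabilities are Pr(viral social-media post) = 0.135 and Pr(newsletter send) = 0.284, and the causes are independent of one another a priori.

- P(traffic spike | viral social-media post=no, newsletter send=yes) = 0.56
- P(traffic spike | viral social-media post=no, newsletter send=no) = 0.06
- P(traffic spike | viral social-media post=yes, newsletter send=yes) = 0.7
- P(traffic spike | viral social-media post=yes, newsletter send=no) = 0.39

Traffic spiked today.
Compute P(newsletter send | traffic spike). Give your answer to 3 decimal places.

Weight on newsletter send=true, given the evidence: 0.137570 + 0.026838 = 0.164408
The normalizing constant is 0.06·0.865·0.716 + 0.56·0.865·0.284 + 0.39·0.135·0.716 + 0.7·0.135·0.284 = 0.239265
P(newsletter send | traffic spike) = 0.164408/0.239265 ≈ 0.687

P(newsletter send | traffic spike) ≈ 0.687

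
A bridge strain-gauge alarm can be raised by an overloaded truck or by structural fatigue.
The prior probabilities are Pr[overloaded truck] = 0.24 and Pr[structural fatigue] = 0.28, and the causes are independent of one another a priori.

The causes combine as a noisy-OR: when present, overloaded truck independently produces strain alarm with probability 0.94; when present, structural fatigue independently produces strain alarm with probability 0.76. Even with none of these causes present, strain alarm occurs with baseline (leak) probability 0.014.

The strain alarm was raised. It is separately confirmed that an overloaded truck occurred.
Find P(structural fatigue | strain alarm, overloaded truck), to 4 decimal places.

P(structural fatigue | strain alarm, overloaded truck) ≈ 0.2895

Under noisy-OR, P(strain alarm | causes) = 1 − (1−0.014)·∏(1−qᵢ) over the active causes.
For the numerator, keep only structural fatigue=true terms: 0.985802*0.28 = 0.276025
Denominator P(strain alarm | overloaded truck): 0.94084*0.72 + 0.985802*0.28 = 0.953430
P(structural fatigue | strain alarm, overloaded truck) = 0.276025/0.953430 ≈ 0.2895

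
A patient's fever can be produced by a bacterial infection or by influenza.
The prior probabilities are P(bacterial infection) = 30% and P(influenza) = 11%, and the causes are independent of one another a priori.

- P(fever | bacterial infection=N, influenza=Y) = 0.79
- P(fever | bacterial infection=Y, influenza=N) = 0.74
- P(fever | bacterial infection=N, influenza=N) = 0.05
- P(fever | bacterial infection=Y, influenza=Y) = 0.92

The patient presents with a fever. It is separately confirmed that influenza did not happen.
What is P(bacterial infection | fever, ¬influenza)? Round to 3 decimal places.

P(bacterial infection | fever, ¬influenza) ≈ 0.864

Numerator (weight on configurations with bacterial infection): 0.74×0.3 = 0.222000
Normalizer over all consistent configurations: 0.05×0.7 + 0.74×0.3 = 0.257000
Posterior = 0.222000 / 0.257000 ≈ 0.864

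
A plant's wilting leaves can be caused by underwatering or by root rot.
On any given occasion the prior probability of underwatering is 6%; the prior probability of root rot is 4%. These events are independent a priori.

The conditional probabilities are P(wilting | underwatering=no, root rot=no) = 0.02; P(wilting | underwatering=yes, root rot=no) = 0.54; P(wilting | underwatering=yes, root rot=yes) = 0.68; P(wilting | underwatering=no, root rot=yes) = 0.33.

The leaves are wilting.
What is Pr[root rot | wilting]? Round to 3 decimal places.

Pr[root rot | wilting] ≈ 0.222

Enumerate the 4 (underwatering, root rot) configurations and weight by the priors:
  P(wilting) = 0.02×0.94×0.96 + 0.33×0.94×0.04 + 0.54×0.06×0.96 + 0.68×0.06×0.04
        = 0.018048 + 0.012408 + 0.031104 + 0.001632 = 0.063192
Configurations with root rot contribute 0.014040, so
  P(root rot | wilting) = 0.014040 / 0.063192 ≈ 0.222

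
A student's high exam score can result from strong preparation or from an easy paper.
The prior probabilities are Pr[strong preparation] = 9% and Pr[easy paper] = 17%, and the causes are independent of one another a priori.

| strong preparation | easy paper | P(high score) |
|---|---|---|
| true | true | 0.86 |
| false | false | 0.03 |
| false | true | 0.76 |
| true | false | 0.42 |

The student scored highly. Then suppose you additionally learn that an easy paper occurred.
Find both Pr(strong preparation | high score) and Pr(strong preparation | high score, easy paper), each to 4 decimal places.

Pr(strong preparation | high score) ≈ 0.2410; Pr(strong preparation | high score, easy paper) ≈ 0.1007

P(high score) = 0.03×0.91×0.83 + 0.76×0.91×0.17 + 0.42×0.09×0.83 + 0.86×0.09×0.17 = 0.022659 + 0.117572 + 0.031374 + 0.013158 = 0.184763
Of this, 0.044532 comes from 0.031374 + 0.013158 (the strong preparation=true cases).
P(strong preparation | high score) = 0.044532 / 0.184763 ≈ 0.2410

With the extra evidence:
P(high score | easy paper) = 0.76×0.91 + 0.86×0.09 = 0.691600 + 0.077400 = 0.769000
The strong preparation-present share is 0.86×0.09 = 0.077400.
So P(strong preparation | high score, easy paper) = 0.077400/0.769000 ≈ 0.1007.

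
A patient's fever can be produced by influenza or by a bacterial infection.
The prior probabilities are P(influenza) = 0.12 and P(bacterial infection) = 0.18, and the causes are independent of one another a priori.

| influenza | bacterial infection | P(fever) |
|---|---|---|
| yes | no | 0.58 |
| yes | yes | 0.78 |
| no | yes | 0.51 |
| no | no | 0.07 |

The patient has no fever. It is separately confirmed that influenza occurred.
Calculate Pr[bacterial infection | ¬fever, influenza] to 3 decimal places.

Sum P(¬fever|·) weighted by the priors over both values of bacterial infection:
  P(¬fever | influenza) = 0.42*0.82 + 0.22*0.18
        = 0.344400 + 0.039600 = 0.384000
Keeping only the bacterial infection-present terms gives 0.039600, so
  P(bacterial infection | ¬fever, influenza) = 0.039600 / 0.384000 ≈ 0.103

Pr[bacterial infection | ¬fever, influenza] ≈ 0.103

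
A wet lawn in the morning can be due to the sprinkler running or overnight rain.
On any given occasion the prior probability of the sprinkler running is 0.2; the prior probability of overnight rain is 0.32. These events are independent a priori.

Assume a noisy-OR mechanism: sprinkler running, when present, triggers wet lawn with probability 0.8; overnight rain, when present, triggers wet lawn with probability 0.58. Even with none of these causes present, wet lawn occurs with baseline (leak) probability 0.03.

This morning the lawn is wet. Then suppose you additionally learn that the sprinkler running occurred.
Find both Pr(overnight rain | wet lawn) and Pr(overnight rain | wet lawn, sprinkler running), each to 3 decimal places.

Under noisy-OR, P(wet lawn | causes) = 1 − (1−0.03)·∏(1−qᵢ) over the active causes.
P(wet lawn) = 0.03×0.8×0.68 + 0.5926×0.8×0.32 + 0.806×0.2×0.68 + 0.91852×0.2×0.32 = 0.016320 + 0.151706 + 0.109616 + 0.058785 = 0.336427
Restricting to configurations with overnight rain present: 0.151706 + 0.058785 = 0.210491.
So P(overnight rain | wet lawn) = 0.210491/0.336427 ≈ 0.626.

Now also conditioning on sprinkler running=true:
Enumerate both values of overnight rain and weight by the priors:
  P(wet lawn | sprinkler running) = 0.806*0.68 + 0.91852*0.32
        = 0.548080 + 0.293926 = 0.842006
The terms with overnight rain present sum to 0.293926, so
  P(overnight rain | wet lawn, sprinkler running) = 0.293926 / 0.842006 ≈ 0.349

Pr(overnight rain | wet lawn) ≈ 0.626; Pr(overnight rain | wet lawn, sprinkler running) ≈ 0.349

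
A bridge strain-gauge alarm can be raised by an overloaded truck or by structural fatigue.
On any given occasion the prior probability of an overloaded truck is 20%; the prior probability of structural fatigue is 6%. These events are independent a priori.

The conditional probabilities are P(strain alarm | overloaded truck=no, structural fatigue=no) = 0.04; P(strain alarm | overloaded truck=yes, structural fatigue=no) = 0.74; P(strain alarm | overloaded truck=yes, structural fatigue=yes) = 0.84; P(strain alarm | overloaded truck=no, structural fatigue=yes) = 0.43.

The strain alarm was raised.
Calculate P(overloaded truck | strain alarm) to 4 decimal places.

By total probability over the 4 (overloaded truck, structural fatigue) configurations:
  P(strain alarm) = 0.04*0.8*0.94 + 0.43*0.8*0.06 + 0.74*0.2*0.94 + 0.84*0.2*0.06
        = 0.030080 + 0.020640 + 0.139120 + 0.010080 = 0.199920
Keeping only the overloaded truck-present terms gives 0.149200, so
  P(overloaded truck | strain alarm) = 0.149200 / 0.199920 ≈ 0.7463

P(overloaded truck | strain alarm) ≈ 0.7463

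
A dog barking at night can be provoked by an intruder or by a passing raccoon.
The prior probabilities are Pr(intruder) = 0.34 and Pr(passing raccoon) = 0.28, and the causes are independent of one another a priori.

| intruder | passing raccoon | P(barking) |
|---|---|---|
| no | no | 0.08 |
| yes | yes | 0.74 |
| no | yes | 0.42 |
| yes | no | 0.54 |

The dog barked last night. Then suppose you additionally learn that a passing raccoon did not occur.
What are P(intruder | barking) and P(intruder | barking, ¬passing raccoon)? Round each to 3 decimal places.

By total probability over the 4 (intruder, passing raccoon) configurations:
  P(barking) = 0.08·0.66·0.72 + 0.42·0.66·0.28 + 0.54·0.34·0.72 + 0.74·0.34·0.28
        = 0.038016 + 0.077616 + 0.132192 + 0.070448 = 0.318272
Configurations with intruder contribute 0.202640, so
  P(intruder | barking) = 0.202640 / 0.318272 ≈ 0.637

Now also conditioning on passing raccoon≠true:
P(barking | ¬passing raccoon) = 0.08·0.66 + 0.54·0.34 = 0.052800 + 0.183600 = 0.236400
Of this, 0.183600 comes from 0.54·0.34 (the intruder=true cases).
So P(intruder | barking, ¬passing raccoon) = 0.183600/0.236400 ≈ 0.777.
Ruling out passing raccoon raises the posterior on intruder — the flip side of explaining away.

P(intruder | barking) ≈ 0.637; P(intruder | barking, ¬passing raccoon) ≈ 0.777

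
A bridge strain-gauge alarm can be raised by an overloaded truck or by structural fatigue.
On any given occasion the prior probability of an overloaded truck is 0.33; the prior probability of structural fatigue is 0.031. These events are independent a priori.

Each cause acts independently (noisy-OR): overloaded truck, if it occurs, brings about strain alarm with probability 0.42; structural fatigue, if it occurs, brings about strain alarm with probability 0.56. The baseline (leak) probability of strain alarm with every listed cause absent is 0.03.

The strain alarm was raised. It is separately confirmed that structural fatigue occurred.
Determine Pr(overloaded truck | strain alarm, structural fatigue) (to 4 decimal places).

Pr(overloaded truck | strain alarm, structural fatigue) ≈ 0.3927

Under noisy-OR, P(strain alarm | causes) = 1 − (1−0.03)·∏(1−qᵢ) over the active causes.
Numerator (weight on configurations with overloaded truck): 0.752456·0.33 = 0.248310
Denominator P(strain alarm | structural fatigue): 0.5732·0.67 + 0.752456·0.33 = 0.632354
Posterior = 0.248310 / 0.632354 ≈ 0.3927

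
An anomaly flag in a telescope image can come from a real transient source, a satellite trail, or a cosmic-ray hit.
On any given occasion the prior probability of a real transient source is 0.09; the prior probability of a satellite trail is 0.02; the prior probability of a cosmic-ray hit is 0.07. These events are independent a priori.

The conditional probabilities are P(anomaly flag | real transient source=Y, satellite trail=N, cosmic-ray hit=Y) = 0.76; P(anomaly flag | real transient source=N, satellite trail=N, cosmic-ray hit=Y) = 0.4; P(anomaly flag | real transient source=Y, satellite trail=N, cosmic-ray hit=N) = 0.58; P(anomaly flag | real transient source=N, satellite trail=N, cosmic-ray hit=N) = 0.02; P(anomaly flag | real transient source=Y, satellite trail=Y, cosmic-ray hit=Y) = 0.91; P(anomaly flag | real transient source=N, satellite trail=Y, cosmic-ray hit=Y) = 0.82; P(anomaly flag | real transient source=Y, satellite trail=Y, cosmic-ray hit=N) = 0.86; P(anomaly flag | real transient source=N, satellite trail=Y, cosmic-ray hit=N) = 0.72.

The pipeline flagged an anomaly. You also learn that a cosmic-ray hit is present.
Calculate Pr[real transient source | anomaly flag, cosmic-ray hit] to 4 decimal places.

Pr[real transient source | anomaly flag, cosmic-ray hit] ≈ 0.1560

By total probability over the 4 (real transient source, satellite trail) configurations:
  P(anomaly flag | cosmic-ray hit) = 0.4·0.91·0.98 + 0.82·0.91·0.02 + 0.76·0.09·0.98 + 0.91·0.09·0.02
        = 0.356720 + 0.014924 + 0.067032 + 0.001638 = 0.440314
The terms with real transient source present sum to 0.068670, so
  P(real transient source | anomaly flag, cosmic-ray hit) = 0.068670 / 0.440314 ≈ 0.1560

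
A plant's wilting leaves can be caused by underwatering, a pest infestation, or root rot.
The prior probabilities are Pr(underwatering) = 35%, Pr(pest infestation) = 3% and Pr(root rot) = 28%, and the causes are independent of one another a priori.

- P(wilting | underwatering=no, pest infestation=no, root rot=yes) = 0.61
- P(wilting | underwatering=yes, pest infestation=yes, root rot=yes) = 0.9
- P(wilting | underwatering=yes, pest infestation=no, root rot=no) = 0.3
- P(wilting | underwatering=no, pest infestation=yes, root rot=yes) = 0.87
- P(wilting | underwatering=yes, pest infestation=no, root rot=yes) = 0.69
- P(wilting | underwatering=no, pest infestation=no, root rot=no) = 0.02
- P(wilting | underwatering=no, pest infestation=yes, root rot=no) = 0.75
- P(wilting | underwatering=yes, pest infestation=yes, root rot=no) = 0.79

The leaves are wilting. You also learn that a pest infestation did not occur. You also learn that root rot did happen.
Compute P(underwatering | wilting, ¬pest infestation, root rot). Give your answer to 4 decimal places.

P(underwatering | wilting, ¬pest infestation, root rot) ≈ 0.3785

Sum P(wilting|·) weighted by the priors over both values of underwatering:
  P(wilting | ¬pest infestation, root rot) = 0.61×0.65 + 0.69×0.35
        = 0.396500 + 0.241500 = 0.638000
Configurations with underwatering contribute 0.241500, so
  P(underwatering | wilting, ¬pest infestation, root rot) = 0.241500 / 0.638000 ≈ 0.3785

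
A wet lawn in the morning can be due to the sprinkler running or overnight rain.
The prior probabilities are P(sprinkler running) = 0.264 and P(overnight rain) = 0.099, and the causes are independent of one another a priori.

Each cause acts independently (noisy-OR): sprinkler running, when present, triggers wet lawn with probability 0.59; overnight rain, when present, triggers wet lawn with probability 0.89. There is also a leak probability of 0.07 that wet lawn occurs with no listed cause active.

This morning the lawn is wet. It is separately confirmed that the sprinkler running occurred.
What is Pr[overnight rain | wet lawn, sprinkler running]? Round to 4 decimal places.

Pr[overnight rain | wet lawn, sprinkler running] ≈ 0.1454

Under noisy-OR, P(wet lawn | causes) = 1 − (1−0.07)·∏(1−qᵢ) over the active causes.
For the numerator, keep only overnight rain=true terms: 0.958057*0.099 = 0.094848
Normalizer over all consistent configurations: 0.6187*0.901 + 0.958057*0.099 = 0.652297
P(overnight rain | wet lawn, sprinkler running) = 0.094848/0.652297 ≈ 0.1454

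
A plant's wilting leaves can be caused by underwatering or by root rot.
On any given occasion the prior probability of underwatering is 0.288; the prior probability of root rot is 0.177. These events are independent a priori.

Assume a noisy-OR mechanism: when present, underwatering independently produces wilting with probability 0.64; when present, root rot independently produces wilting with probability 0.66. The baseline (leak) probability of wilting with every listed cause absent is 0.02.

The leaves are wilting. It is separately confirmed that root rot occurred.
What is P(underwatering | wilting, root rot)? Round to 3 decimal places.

P(underwatering | wilting, root rot) ≈ 0.348

Under noisy-OR, P(wilting | causes) = 1 − (1−0.02)·∏(1−qᵢ) over the active causes.
By total probability over both values of underwatering:
  P(wilting | root rot) = 0.6668·0.712 + 0.880048·0.288
        = 0.474762 + 0.253454 = 0.728216
Keeping only the underwatering-present terms gives 0.253454, so
  P(underwatering | wilting, root rot) = 0.253454 / 0.728216 ≈ 0.348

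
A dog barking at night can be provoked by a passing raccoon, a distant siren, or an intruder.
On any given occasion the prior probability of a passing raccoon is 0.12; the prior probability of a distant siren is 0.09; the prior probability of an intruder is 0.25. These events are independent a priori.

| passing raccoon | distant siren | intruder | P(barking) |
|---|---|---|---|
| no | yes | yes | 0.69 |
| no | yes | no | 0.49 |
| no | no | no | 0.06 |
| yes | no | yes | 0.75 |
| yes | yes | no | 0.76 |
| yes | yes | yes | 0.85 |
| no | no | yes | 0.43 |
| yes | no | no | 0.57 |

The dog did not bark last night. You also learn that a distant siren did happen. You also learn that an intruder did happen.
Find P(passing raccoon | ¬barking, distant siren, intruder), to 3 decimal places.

P(¬barking | distant siren, intruder) = 0.31·0.88 + 0.15·0.12 = 0.272800 + 0.018000 = 0.290800
The passing raccoon-present share is 0.15·0.12 = 0.018000.
Hence the posterior is 0.018000/0.290800 ≈ 0.062.

P(passing raccoon | ¬barking, distant siren, intruder) ≈ 0.062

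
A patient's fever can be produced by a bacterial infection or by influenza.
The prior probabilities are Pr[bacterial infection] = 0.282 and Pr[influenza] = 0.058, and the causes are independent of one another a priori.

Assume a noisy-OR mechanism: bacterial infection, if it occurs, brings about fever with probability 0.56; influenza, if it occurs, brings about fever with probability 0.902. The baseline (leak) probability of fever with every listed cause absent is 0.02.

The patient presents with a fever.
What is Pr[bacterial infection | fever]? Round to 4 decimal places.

Under noisy-OR, P(fever | causes) = 1 − (1−0.02)·∏(1−qᵢ) over the active causes.
Enumerate the 4 (bacterial infection, influenza) configurations and weight by the priors:
  P(fever) = 0.02*0.718*0.942 + 0.90396*0.718*0.058 + 0.5688*0.282*0.942 + 0.957742*0.282*0.058
        = 0.013527 + 0.037645 + 0.151098 + 0.015665 = 0.217935
The terms with bacterial infection present sum to 0.166763, so
  P(bacterial infection | fever) = 0.166763 / 0.217935 ≈ 0.7652

Pr[bacterial infection | fever] ≈ 0.7652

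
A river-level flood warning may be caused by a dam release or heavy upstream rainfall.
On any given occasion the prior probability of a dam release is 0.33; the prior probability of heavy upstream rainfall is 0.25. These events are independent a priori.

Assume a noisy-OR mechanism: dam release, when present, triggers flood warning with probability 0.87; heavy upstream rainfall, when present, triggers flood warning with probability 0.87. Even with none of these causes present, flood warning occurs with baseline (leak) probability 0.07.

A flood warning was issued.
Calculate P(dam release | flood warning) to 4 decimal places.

Under noisy-OR, P(flood warning | causes) = 1 − (1−0.07)·∏(1−qᵢ) over the active causes.
For the numerator, keep only dam release=true terms: 0.217577 + 0.081203 = 0.298780
Normalizer over all consistent configurations: 0.07·0.67·0.75 + 0.8791·0.67·0.25 + 0.8791·0.33·0.75 + 0.984283·0.33·0.25 = 0.481204
P(dam release | flood warning) = 0.298780/0.481204 ≈ 0.6209

P(dam release | flood warning) ≈ 0.6209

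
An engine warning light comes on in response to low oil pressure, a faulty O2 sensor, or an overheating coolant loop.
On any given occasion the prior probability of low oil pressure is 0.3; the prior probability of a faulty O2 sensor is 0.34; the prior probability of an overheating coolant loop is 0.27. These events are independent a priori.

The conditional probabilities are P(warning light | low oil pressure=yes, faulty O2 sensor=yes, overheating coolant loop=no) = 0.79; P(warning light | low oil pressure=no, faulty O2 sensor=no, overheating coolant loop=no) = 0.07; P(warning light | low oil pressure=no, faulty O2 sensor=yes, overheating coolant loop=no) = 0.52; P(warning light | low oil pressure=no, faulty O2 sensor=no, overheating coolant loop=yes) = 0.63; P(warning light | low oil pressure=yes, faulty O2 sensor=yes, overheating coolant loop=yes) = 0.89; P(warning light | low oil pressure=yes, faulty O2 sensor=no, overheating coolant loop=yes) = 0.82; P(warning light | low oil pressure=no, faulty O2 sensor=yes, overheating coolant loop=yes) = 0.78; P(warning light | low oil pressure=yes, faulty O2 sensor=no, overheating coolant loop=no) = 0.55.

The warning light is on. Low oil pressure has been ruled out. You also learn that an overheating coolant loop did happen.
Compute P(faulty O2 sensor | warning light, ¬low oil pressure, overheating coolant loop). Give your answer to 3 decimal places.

Numerator (weight on configurations with faulty O2 sensor): 0.78×0.34 = 0.265200
The normalizing constant is 0.63×0.66 + 0.78×0.34 = 0.681000
P(faulty O2 sensor | warning light, ¬low oil pressure, overheating coolant loop) = 0.265200/0.681000 ≈ 0.389

P(faulty O2 sensor | warning light, ¬low oil pressure, overheating coolant loop) ≈ 0.389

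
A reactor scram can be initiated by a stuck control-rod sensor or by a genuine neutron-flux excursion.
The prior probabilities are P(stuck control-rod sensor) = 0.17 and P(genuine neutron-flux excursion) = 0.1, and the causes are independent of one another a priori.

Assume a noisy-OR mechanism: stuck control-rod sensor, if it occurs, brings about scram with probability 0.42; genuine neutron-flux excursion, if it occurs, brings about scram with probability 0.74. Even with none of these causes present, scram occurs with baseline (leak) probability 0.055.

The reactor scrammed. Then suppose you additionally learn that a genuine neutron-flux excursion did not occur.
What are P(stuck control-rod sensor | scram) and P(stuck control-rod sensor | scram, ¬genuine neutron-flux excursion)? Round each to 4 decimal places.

Under noisy-OR, P(scram | causes) = 1 − (1−0.055)·∏(1−qᵢ) over the active causes.
Numerator (weight on configurations with stuck control-rod sensor): 0.069141 + 0.014577 = 0.083718
Normalizer over all consistent configurations: 0.055*0.83*0.9 + 0.7543*0.83*0.1 + 0.4519*0.17*0.9 + 0.857494*0.17*0.1 = 0.187410
P(stuck control-rod sensor | scram) = 0.083718/0.187410 ≈ 0.4467

Now condition on the additional information:
By total probability over both values of stuck control-rod sensor:
  P(scram | ¬genuine neutron-flux excursion) = 0.055×0.83 + 0.4519×0.17
        = 0.045650 + 0.076823 = 0.122473
Configurations with stuck control-rod sensor contribute 0.076823, so
  P(stuck control-rod sensor | scram, ¬genuine neutron-flux excursion) = 0.076823 / 0.122473 ≈ 0.6273

P(stuck control-rod sensor | scram) ≈ 0.4467; P(stuck control-rod sensor | scram, ¬genuine neutron-flux excursion) ≈ 0.6273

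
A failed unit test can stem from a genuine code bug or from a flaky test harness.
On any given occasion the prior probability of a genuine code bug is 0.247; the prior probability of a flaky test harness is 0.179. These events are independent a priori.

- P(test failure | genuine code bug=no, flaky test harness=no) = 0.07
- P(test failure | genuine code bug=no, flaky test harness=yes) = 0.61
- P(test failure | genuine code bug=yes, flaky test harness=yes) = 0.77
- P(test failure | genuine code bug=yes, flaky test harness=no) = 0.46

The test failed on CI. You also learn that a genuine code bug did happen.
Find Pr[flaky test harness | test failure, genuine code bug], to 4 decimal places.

Enumerate both values of flaky test harness and weight by the priors:
  P(test failure | genuine code bug) = 0.46×0.821 + 0.77×0.179
        = 0.377660 + 0.137830 = 0.515490
Configurations with flaky test harness contribute 0.137830, so
  P(flaky test harness | test failure, genuine code bug) = 0.137830 / 0.515490 ≈ 0.2674

Pr[flaky test harness | test failure, genuine code bug] ≈ 0.2674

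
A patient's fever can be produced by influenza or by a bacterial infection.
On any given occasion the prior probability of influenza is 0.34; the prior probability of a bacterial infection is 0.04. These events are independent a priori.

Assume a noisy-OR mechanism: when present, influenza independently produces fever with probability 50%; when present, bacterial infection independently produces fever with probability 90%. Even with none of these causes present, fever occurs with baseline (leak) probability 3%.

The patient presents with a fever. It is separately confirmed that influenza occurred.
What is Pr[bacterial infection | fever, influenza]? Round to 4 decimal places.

Pr[bacterial infection | fever, influenza] ≈ 0.0715

Under noisy-OR, P(fever | causes) = 1 − (1−0.03)·∏(1−qᵢ) over the active causes.
P(fever | influenza) = 0.515·0.96 + 0.9515·0.04 = 0.494400 + 0.038060 = 0.532460
Of this, 0.038060 comes from 0.9515·0.04 (the bacterial infection=true cases).
So P(bacterial infection | fever, influenza) = 0.038060/0.532460 ≈ 0.0715.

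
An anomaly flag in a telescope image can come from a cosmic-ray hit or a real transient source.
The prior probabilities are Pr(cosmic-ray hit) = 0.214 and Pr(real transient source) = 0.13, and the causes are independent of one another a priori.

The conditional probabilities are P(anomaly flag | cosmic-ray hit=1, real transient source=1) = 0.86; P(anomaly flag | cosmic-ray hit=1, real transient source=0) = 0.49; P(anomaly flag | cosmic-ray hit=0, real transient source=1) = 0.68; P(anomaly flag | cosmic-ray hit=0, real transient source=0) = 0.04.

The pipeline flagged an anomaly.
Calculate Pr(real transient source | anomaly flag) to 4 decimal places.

Pr(real transient source | anomaly flag) ≈ 0.4406

For the numerator, keep only real transient source=true terms: 0.069482 + 0.023925 = 0.093407
The normalizing constant is 0.04*0.786*0.87 + 0.68*0.786*0.13 + 0.49*0.214*0.87 + 0.86*0.214*0.13 = 0.211988
Posterior = 0.093407 / 0.211988 ≈ 0.4406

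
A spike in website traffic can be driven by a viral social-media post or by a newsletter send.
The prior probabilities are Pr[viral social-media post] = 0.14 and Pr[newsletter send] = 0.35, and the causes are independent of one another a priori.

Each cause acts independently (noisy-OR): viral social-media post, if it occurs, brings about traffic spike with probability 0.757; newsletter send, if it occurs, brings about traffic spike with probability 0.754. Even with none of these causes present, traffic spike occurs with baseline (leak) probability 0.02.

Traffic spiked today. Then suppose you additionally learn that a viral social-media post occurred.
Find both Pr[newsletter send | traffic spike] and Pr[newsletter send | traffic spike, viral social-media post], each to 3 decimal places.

Pr[newsletter send | traffic spike] ≈ 0.773; Pr[newsletter send | traffic spike, viral social-media post] ≈ 0.400

Under noisy-OR, P(traffic spike | causes) = 1 − (1−0.02)·∏(1−qᵢ) over the active causes.
P(traffic spike) = 0.02·0.86·0.65 + 0.75892·0.86·0.35 + 0.76186·0.14·0.65 + 0.941418·0.14·0.35 = 0.011180 + 0.228435 + 0.069329 + 0.046129 = 0.355073
Restricting to configurations with newsletter send present: 0.228435 + 0.046129 = 0.274564.
P(newsletter send | traffic spike) = 0.274564 / 0.355073 ≈ 0.773

Now also conditioning on viral social-media post=true:
P(traffic spike | viral social-media post) = 0.76186·0.65 + 0.941418·0.35 = 0.495209 + 0.329496 = 0.824705
Restricting to configurations with newsletter send present: 0.941418·0.35 = 0.329496.
Hence the posterior is 0.329496/0.824705 ≈ 0.400.
This is intercausal reasoning (explaining away): once viral social-media post accounts for the traffic spike, newsletter send becomes less likely.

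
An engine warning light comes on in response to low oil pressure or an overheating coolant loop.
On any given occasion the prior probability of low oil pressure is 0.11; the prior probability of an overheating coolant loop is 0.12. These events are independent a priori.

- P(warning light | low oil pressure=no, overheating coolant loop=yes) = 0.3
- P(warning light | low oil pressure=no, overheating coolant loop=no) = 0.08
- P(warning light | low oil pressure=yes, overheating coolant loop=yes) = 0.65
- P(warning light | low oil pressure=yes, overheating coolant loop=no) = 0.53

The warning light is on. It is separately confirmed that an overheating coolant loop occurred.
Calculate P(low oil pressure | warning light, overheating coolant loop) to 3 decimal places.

For the numerator, keep only low oil pressure=true terms: 0.65×0.11 = 0.071500
Denominator P(warning light | overheating coolant loop): 0.3×0.89 + 0.65×0.11 = 0.338500
Posterior = 0.071500 / 0.338500 ≈ 0.211

P(low oil pressure | warning light, overheating coolant loop) ≈ 0.211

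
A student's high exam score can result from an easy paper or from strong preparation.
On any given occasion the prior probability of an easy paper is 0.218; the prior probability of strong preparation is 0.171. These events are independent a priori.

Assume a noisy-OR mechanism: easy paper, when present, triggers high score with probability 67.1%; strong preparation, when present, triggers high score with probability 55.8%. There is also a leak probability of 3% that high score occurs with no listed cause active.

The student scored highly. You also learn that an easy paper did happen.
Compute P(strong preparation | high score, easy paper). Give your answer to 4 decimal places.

P(strong preparation | high score, easy paper) ≈ 0.2065

Under noisy-OR, P(high score | causes) = 1 − (1−0.03)·∏(1−qᵢ) over the active causes.
For the numerator, keep only strong preparation=true terms: 0.858945·0.171 = 0.146880
The normalizing constant is 0.68087·0.829 + 0.858945·0.171 = 0.711321
Posterior = 0.146880 / 0.711321 ≈ 0.2065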